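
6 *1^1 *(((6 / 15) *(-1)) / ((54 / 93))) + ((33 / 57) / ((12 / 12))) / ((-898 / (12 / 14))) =-3702949 / 895755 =-4.13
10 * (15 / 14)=75 / 7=10.71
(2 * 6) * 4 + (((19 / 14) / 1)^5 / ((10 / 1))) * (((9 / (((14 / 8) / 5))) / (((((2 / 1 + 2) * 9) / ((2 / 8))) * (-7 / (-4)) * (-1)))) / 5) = 12647144381 / 263533760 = 47.99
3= 3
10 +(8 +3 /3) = 19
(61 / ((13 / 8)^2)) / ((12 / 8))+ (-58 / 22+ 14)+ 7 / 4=636091 / 22308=28.51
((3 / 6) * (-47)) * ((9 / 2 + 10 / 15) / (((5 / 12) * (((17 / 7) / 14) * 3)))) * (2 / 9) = -285572 / 2295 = -124.43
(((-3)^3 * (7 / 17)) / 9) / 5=-21 / 85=-0.25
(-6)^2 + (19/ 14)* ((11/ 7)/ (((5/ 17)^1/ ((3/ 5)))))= 98859/ 2450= 40.35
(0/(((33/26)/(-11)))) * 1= 0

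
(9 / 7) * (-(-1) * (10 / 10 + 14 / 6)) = 30 / 7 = 4.29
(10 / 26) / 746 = 5 / 9698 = 0.00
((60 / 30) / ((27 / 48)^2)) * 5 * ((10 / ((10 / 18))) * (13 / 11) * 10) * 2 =1331200 / 99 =13446.46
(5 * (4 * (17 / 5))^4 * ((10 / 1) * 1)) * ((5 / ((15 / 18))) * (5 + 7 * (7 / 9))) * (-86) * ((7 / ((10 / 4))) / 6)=-4839717220352 / 1125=-4301970862.54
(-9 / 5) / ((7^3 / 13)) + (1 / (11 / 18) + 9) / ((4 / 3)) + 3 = 823197 / 75460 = 10.91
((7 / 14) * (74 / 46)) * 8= 148 / 23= 6.43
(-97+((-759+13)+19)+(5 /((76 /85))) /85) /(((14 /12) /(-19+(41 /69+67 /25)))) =1698665613 /152950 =11106.02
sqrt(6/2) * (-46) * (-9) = 414 * sqrt(3) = 717.07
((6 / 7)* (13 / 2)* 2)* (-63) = -702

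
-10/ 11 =-0.91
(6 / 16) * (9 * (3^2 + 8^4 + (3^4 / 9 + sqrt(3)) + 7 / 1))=27 * sqrt(3) / 8 + 111267 / 8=13914.22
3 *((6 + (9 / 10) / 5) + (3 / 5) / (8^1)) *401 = 1504953 / 200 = 7524.76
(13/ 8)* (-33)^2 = 14157/ 8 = 1769.62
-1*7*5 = -35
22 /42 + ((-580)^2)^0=32 /21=1.52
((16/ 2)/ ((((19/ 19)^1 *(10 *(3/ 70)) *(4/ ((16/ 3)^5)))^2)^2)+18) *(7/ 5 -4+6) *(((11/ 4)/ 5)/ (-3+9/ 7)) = -59367872481240742378097609317/ 169457721888600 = -350340319813036.63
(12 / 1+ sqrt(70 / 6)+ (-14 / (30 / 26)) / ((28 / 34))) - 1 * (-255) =255.68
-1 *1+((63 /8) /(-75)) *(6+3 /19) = -6257 /3800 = -1.65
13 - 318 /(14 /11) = -1658 /7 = -236.86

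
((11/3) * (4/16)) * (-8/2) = -11/3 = -3.67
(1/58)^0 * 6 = 6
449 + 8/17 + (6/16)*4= 15333/34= 450.97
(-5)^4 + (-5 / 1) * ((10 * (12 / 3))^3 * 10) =-3199375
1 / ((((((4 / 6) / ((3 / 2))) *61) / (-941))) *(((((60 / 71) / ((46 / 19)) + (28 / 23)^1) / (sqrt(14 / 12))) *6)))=-1536653 *sqrt(42) / 2496608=-3.99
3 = 3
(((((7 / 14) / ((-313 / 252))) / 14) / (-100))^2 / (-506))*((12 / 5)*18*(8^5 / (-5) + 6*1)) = 0.00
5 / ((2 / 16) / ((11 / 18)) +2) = 220 / 97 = 2.27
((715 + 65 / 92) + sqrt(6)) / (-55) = -13169 / 1012 - sqrt(6) / 55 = -13.06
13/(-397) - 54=-21451/397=-54.03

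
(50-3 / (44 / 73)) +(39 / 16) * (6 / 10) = 40907 / 880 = 46.49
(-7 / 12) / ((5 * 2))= -7 / 120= -0.06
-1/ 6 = -0.17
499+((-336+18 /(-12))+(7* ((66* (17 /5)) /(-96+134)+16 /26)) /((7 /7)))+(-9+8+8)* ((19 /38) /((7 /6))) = 519057 /2470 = 210.14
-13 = -13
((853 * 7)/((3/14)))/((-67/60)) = -24953.43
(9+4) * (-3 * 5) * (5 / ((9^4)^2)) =-325 / 14348907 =-0.00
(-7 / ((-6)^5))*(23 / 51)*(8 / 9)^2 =322 / 1003833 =0.00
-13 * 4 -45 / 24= -431 / 8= -53.88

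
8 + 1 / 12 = 97 / 12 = 8.08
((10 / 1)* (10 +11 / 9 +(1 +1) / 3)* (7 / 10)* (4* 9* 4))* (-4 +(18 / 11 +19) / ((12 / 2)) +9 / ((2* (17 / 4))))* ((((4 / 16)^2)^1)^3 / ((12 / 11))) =418691 / 313344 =1.34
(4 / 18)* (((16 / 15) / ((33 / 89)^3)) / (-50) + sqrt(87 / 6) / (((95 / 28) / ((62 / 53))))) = -11279504 / 121287375 + 1736* sqrt(58) / 45315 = 0.20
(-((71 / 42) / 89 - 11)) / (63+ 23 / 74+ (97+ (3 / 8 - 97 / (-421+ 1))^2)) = 25514815200 / 373341863333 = 0.07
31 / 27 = 1.15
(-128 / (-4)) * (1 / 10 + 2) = 336 / 5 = 67.20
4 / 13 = 0.31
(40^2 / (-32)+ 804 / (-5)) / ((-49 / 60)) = 258.12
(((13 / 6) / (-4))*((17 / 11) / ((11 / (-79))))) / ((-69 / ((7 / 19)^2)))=-855491 / 72335736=-0.01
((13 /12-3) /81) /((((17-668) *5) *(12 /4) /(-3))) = -23 /3163860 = -0.00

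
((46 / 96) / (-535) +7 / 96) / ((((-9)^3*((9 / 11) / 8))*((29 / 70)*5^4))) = -10549 / 2827608750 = -0.00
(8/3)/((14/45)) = 60/7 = 8.57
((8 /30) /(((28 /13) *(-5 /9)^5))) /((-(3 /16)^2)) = 7278336 /109375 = 66.54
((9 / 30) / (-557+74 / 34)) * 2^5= -34 / 1965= -0.02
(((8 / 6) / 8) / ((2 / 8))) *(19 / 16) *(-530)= -5035 / 12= -419.58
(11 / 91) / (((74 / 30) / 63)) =1485 / 481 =3.09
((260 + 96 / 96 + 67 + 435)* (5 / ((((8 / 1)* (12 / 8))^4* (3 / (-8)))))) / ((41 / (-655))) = 2498825 / 318816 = 7.84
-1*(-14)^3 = 2744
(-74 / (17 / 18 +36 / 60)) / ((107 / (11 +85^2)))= -48191760 / 14873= -3240.22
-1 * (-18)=18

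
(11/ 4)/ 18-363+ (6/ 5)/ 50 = -3265409/ 9000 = -362.82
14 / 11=1.27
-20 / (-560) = 1 / 28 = 0.04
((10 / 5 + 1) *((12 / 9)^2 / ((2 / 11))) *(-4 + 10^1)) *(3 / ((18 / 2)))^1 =176 / 3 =58.67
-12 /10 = -6 /5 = -1.20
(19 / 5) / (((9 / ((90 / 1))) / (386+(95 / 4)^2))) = 288819 / 8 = 36102.38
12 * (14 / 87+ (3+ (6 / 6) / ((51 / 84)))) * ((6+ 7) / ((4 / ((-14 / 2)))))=-1312.58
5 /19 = 0.26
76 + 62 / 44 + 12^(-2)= 122627 / 1584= 77.42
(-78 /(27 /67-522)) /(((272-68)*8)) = 0.00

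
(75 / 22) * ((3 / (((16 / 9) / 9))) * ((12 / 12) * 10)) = 91125 / 176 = 517.76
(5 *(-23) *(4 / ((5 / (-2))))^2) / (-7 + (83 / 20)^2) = -117760 / 4089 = -28.80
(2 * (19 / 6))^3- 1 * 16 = 6427 / 27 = 238.04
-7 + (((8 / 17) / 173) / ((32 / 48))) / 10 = -102929 / 14705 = -7.00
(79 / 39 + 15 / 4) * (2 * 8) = 3604 / 39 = 92.41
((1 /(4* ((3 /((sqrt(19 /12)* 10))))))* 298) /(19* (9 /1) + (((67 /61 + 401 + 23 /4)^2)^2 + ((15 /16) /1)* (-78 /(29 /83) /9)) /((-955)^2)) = 0.01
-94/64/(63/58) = -1363/1008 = -1.35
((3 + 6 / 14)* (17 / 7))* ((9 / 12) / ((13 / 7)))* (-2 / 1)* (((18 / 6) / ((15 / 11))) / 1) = -14.80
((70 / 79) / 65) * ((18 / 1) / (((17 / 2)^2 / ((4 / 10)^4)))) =0.00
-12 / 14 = -6 / 7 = -0.86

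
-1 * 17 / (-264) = 17 / 264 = 0.06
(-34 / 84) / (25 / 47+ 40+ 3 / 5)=-3995 / 405972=-0.01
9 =9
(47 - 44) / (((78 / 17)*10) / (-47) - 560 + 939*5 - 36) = 2397 / 3274321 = 0.00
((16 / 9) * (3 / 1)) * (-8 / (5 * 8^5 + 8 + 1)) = -128 / 491547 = -0.00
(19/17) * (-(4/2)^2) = -76/17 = -4.47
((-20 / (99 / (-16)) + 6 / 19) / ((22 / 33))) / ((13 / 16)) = 53392 / 8151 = 6.55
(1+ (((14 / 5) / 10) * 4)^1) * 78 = 4134 / 25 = 165.36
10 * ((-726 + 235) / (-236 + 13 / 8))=20.95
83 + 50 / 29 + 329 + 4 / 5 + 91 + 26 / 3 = 223673 / 435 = 514.19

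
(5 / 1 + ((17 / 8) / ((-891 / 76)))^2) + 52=181109197 / 3175524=57.03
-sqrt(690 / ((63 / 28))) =-2 * sqrt(690) / 3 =-17.51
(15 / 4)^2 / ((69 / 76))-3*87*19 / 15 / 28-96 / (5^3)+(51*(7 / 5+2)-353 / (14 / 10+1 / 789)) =-8410665693 / 111251000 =-75.60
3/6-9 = -17/2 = -8.50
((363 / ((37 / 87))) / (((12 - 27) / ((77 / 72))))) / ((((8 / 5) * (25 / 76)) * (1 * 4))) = -5133667 / 177600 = -28.91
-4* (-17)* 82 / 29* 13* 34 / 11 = 2464592 / 319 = 7725.99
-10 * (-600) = 6000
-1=-1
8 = 8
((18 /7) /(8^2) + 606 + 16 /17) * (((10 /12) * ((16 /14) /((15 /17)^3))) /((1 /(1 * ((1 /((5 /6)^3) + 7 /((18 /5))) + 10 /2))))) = 2606898808189 /357210000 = 7297.94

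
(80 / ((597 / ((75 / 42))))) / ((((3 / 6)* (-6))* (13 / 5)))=-5000 / 162981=-0.03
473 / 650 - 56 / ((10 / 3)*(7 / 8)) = -12007 / 650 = -18.47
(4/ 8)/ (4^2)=1/ 32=0.03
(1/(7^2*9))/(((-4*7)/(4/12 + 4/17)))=-29/629748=-0.00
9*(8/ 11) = 72/ 11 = 6.55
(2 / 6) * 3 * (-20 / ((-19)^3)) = 0.00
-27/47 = -0.57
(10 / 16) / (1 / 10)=25 / 4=6.25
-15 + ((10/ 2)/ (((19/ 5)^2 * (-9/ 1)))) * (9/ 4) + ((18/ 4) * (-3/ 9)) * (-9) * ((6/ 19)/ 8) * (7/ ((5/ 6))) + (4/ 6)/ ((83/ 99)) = -2940889/ 299630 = -9.82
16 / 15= 1.07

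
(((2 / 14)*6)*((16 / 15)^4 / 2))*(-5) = -65536 / 23625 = -2.77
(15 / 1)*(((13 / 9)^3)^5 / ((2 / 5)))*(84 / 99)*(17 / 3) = 304556063433840004150 / 6794407359123417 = 44824.52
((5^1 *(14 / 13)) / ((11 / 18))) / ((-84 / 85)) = -1275 / 143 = -8.92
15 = 15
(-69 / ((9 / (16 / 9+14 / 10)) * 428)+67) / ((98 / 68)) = 65755507 / 1415610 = 46.45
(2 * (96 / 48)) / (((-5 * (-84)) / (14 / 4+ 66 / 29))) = 67 / 1218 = 0.06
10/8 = 5/4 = 1.25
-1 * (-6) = 6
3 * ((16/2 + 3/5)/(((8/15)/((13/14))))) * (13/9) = 7267/112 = 64.88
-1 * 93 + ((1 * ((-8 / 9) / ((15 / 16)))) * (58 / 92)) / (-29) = -288701 / 3105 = -92.98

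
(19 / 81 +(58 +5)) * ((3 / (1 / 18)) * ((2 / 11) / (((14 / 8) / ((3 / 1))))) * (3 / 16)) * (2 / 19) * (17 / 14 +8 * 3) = 5424198 / 10241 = 529.66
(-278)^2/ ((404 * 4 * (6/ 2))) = 19321/ 1212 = 15.94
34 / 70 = 0.49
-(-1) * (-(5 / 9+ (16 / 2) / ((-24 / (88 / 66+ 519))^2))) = -2437081 / 648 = -3760.93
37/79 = 0.47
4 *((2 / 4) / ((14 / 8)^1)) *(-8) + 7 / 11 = -655 / 77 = -8.51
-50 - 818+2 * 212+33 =-411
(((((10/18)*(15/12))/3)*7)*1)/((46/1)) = 175/4968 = 0.04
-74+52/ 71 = -5202/ 71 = -73.27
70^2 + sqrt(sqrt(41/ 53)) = 41^(1/ 4) * 53^(3/ 4)/ 53 + 4900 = 4900.94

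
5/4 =1.25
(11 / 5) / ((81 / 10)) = 22 / 81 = 0.27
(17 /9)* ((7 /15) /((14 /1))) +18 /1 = 4877 /270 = 18.06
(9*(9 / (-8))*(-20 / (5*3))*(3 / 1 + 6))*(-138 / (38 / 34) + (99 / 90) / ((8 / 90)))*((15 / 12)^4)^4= -626150665283203125 / 1305670057984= -479562.71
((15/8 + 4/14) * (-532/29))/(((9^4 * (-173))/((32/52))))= 9196/427914981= 0.00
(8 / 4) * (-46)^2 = 4232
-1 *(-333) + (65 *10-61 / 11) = 10752 / 11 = 977.45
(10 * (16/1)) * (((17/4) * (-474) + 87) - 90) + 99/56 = -18076701/56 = -322798.23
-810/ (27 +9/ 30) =-2700/ 91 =-29.67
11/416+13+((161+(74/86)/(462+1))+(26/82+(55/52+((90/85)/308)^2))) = 102057079758816935/581843151713824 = 175.40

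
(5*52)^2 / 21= 67600 / 21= 3219.05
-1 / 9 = -0.11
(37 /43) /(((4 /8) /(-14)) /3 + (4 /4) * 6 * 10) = 3108 /216677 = 0.01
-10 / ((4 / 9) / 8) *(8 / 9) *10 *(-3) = 4800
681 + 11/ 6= 4097/ 6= 682.83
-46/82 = -23/41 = -0.56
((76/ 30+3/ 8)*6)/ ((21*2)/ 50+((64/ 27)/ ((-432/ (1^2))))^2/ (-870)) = 80680715415/ 3883770668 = 20.77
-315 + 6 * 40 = -75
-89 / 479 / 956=-89 / 457924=-0.00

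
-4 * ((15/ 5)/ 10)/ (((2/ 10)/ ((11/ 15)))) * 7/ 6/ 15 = -77/ 225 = -0.34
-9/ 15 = -3/ 5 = -0.60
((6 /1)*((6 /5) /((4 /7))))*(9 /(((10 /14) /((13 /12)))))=17199 /100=171.99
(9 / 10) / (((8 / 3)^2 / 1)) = 81 / 640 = 0.13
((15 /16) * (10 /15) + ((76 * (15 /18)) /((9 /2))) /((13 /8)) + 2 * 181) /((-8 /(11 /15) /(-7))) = 80277967 /336960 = 238.24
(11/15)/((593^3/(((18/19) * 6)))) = 396/19810146415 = 0.00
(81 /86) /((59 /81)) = 1.29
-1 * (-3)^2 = -9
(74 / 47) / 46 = 37 / 1081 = 0.03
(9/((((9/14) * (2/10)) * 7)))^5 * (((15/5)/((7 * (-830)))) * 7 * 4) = -120000/83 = -1445.78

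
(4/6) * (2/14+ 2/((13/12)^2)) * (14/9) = 8740/4563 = 1.92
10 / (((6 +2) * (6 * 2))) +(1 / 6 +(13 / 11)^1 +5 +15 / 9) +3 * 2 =2485 / 176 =14.12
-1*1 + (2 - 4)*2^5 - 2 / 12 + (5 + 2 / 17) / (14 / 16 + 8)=-467761 / 7242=-64.59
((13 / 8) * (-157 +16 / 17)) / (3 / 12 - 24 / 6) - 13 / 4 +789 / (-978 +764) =60.69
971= 971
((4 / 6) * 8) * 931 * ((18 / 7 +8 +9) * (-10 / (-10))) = 291536 / 3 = 97178.67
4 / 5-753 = -3761 / 5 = -752.20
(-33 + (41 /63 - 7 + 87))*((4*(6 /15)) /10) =12008 /1575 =7.62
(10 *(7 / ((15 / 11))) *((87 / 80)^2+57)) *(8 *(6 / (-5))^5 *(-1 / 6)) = 774155151 / 78125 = 9909.19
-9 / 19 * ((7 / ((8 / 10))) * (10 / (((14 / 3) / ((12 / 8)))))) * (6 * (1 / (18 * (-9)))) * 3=225 / 152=1.48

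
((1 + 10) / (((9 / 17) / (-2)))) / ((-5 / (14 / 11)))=476 / 45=10.58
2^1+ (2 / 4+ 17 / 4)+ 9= 63 / 4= 15.75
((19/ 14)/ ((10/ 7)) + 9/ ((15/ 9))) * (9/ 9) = 127/ 20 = 6.35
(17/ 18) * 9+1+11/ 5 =117/ 10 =11.70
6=6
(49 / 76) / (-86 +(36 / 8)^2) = -49 / 4997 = -0.01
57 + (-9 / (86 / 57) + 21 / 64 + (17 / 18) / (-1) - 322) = -6726529 / 24768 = -271.58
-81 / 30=-27 / 10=-2.70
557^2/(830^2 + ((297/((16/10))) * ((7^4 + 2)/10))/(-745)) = 3698168080/8210974309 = 0.45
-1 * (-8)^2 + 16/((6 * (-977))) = -187592/2931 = -64.00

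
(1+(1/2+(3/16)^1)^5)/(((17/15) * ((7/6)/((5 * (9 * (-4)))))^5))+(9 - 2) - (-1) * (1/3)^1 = -2440803561505119449/27429024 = -88986161574.87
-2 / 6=-1 / 3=-0.33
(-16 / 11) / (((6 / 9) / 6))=-144 / 11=-13.09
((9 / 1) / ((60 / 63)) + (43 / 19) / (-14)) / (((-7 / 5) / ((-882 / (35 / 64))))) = 7115616 / 665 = 10700.17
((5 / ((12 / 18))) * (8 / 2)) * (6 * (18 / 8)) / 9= 45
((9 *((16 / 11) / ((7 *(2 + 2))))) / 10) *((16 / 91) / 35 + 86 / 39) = 126708 / 1226225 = 0.10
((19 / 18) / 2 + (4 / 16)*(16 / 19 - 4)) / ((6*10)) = -179 / 41040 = -0.00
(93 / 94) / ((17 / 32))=1488 / 799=1.86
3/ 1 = 3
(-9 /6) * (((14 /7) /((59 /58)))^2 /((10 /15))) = -30276 /3481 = -8.70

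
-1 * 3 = -3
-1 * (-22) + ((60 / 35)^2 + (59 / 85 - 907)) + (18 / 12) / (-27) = -66080257 / 74970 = -881.42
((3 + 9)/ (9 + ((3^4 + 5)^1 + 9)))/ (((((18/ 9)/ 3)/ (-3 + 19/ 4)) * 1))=63/ 208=0.30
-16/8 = -2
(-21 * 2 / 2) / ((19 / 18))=-378 / 19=-19.89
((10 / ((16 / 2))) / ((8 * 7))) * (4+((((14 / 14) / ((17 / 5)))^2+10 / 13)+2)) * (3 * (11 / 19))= 4249905 / 15989792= 0.27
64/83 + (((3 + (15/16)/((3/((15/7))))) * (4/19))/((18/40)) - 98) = -95.51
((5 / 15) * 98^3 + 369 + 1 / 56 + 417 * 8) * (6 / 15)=10665839 / 84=126974.27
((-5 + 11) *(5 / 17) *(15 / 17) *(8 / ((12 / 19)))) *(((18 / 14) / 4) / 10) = 2565 / 4046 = 0.63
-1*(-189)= 189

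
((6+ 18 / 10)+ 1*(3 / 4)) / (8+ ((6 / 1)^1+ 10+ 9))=57 / 220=0.26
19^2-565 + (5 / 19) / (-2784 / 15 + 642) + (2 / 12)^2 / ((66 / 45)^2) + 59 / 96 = -51213782425 / 251823264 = -203.37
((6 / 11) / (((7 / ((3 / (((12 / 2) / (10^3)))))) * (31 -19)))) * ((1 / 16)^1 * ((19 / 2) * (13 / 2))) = 30875 / 2464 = 12.53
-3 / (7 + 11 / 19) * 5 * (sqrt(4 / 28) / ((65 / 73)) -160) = 950 / 3 -1387 * sqrt(7) / 4368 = 315.83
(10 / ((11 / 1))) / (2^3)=5 / 44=0.11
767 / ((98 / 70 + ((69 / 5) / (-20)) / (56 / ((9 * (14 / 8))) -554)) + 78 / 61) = 23178279800 / 80986241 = 286.20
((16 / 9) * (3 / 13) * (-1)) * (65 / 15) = -16 / 9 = -1.78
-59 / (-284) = 59 / 284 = 0.21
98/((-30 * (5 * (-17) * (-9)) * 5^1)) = -49/57375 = -0.00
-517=-517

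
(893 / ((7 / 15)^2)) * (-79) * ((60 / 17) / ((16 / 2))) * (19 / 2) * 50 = -113095659375 / 1666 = -67884549.44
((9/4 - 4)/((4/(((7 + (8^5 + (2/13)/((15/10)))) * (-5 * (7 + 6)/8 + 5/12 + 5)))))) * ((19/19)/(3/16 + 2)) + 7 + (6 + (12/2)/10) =6396041/360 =17766.78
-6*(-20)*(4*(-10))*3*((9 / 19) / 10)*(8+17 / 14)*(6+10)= -13374720 / 133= -100561.80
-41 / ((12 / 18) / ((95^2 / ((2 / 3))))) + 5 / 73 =-832556.18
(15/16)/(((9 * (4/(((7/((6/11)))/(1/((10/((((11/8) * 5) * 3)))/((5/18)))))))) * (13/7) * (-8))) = -49/1248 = -0.04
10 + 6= 16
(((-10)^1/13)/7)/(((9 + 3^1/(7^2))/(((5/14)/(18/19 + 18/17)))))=-8075/3740256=-0.00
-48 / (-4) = 12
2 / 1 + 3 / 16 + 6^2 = 611 / 16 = 38.19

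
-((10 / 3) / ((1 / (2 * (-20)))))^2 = -160000 / 9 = -17777.78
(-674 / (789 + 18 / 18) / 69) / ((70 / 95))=-6403 / 381570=-0.02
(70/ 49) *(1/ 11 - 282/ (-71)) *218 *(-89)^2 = 54790665940/ 5467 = 10022071.69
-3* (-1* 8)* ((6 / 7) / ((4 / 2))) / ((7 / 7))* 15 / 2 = 540 / 7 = 77.14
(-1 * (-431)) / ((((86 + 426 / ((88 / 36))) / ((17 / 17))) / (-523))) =-2479543 / 2863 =-866.06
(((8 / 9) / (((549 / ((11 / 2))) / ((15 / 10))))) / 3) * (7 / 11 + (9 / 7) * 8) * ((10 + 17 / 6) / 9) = 9251 / 133407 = 0.07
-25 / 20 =-5 / 4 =-1.25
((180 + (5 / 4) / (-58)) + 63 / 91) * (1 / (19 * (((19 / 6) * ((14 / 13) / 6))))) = 4904127 / 293132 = 16.73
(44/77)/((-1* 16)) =-0.04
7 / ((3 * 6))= 7 / 18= 0.39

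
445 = 445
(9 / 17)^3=0.15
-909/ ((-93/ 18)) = 5454/ 31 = 175.94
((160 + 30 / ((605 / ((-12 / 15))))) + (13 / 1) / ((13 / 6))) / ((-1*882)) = -50203 / 266805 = -0.19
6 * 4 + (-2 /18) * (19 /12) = 2573 /108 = 23.82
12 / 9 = 4 / 3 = 1.33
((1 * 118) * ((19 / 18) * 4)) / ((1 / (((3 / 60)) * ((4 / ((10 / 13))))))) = 29146 / 225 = 129.54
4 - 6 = -2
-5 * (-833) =4165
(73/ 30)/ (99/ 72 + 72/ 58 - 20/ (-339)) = 956884/ 1052065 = 0.91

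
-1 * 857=-857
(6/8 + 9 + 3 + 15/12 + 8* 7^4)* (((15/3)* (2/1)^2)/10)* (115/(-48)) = -1105265/12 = -92105.42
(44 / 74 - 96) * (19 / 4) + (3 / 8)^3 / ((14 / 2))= -60093721 / 132608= -453.17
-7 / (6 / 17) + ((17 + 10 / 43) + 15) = 3199 / 258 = 12.40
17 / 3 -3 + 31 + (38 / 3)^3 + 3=2068.96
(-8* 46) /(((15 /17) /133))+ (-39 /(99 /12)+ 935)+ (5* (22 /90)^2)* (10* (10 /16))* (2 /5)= -485941127 /8910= -54538.85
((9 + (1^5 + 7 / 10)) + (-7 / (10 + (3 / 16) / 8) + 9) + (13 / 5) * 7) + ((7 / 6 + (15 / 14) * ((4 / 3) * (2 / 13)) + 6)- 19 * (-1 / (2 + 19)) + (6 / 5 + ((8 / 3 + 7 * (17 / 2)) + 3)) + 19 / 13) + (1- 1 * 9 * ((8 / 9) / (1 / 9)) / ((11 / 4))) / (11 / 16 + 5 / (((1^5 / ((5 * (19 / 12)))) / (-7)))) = 57971472788363 / 511157476830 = 113.41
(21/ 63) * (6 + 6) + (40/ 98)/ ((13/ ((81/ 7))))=19456/ 4459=4.36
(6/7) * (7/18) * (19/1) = 19/3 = 6.33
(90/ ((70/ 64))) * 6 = 3456/ 7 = 493.71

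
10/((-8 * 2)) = -5/8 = -0.62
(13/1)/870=13/870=0.01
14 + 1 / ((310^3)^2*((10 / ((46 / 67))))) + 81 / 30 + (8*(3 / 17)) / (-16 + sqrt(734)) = 12*sqrt(734) / 4063 + 20230445388811253593449 / 1207985697727505000000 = 16.83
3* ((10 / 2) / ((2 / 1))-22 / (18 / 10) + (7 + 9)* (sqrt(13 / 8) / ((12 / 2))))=-175 / 6 + 2* sqrt(26)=-18.97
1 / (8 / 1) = 1 / 8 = 0.12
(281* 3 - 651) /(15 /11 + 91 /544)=1148928 /9161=125.42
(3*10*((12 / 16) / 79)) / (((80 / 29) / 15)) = 3915 / 2528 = 1.55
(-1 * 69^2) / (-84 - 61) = 32.83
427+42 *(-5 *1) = 217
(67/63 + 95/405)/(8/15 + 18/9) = 1840/3591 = 0.51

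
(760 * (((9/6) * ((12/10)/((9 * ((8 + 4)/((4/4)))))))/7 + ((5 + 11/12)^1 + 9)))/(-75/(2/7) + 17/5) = -2381080/54411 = -43.76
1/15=0.07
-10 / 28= -5 / 14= -0.36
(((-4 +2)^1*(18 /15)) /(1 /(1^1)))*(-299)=3588 /5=717.60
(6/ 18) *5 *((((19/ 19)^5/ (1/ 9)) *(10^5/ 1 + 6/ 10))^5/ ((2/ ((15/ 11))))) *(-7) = -12917356263712636650736202057942349/ 2750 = -4697220459531867872994983000000.00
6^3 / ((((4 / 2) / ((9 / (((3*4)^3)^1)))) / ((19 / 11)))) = 171 / 176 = 0.97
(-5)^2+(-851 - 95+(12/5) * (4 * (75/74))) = -33717/37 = -911.27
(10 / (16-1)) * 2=4 / 3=1.33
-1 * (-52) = 52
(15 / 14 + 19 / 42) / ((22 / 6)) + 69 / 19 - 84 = -116971 / 1463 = -79.95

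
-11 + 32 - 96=-75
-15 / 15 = -1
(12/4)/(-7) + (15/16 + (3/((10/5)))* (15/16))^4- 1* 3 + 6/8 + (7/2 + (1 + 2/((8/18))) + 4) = 297243991/7340032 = 40.50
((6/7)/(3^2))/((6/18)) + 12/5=94/35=2.69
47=47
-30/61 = -0.49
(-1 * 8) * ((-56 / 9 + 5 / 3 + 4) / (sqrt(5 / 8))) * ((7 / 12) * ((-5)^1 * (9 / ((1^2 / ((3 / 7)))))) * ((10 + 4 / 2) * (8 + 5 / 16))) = -1995 * sqrt(10) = -6308.74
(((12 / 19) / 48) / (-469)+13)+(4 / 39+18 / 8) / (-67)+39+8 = 41679055 / 695058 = 59.96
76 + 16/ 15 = 1156/ 15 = 77.07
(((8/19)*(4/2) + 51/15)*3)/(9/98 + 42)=39494/130625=0.30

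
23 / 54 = 0.43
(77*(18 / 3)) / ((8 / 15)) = 3465 / 4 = 866.25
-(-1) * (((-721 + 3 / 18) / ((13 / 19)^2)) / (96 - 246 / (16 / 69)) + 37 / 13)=4.44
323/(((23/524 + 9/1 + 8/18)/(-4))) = -6093072/44747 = -136.17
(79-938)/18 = -47.72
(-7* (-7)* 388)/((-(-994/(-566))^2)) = -31074532/5041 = -6164.36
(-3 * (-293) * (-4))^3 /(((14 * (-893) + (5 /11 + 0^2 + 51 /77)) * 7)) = 6640591848 /13369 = 496715.67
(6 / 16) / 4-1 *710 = -22717 / 32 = -709.91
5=5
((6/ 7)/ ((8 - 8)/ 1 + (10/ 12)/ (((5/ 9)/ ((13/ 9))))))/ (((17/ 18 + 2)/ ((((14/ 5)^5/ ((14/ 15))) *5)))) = 10668672/ 86125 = 123.87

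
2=2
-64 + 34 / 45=-2846 / 45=-63.24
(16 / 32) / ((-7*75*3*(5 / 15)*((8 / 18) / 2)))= -3 / 700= -0.00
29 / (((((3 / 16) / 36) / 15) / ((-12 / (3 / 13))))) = -4343040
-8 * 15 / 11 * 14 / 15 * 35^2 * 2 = -274400 / 11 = -24945.45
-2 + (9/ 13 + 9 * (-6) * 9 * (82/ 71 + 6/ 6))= -967861/ 923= -1048.60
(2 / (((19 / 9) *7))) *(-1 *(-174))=3132 / 133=23.55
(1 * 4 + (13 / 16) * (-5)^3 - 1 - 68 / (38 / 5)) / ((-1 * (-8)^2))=32683 / 19456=1.68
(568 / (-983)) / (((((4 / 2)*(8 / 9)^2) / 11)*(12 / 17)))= -358479 / 62912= -5.70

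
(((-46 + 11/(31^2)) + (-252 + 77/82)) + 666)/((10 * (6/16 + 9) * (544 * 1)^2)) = 1938269/145752179200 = 0.00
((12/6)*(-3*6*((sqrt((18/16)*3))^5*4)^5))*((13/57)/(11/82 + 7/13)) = -3120017183918720728227*sqrt(6)/152370675712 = -50156961328.71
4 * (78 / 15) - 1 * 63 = -211 / 5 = -42.20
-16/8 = -2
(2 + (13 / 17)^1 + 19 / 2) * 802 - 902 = 151883 / 17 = 8934.29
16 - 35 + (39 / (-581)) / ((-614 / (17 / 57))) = -128780753 / 6777946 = -19.00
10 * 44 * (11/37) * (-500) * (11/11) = -2420000/37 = -65405.41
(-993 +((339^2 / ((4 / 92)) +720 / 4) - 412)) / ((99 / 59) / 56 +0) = 793548112 / 9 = 88172012.44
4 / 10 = 2 / 5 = 0.40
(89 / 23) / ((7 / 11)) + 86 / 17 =11.14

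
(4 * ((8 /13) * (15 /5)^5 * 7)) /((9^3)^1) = 224 /39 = 5.74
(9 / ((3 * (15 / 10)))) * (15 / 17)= 30 / 17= 1.76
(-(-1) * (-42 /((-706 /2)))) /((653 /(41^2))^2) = 118681962 /150522377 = 0.79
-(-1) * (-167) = -167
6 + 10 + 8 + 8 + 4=36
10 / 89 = 0.11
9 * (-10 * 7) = -630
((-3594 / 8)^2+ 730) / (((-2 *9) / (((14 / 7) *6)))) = -3240889 / 24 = -135037.04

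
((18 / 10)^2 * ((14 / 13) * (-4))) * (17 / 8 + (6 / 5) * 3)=-129843 / 1625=-79.90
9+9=18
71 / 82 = 0.87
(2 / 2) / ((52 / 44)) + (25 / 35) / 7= 604 / 637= 0.95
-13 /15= -0.87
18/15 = 6/5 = 1.20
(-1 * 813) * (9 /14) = -522.64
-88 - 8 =-96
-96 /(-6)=16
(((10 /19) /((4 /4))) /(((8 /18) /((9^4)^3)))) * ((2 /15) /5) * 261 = 221142327064623 /95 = 2327813969101.29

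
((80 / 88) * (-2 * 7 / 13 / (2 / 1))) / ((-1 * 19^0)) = 70 / 143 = 0.49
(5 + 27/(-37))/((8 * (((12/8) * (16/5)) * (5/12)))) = 79/296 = 0.27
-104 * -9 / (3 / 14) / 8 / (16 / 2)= 273 / 4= 68.25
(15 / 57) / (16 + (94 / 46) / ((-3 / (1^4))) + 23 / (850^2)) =249262500 / 14509997653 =0.02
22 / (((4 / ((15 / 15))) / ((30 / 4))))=165 / 4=41.25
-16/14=-8/7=-1.14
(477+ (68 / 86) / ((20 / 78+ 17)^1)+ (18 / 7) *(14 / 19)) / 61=263341155 / 33540301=7.85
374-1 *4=370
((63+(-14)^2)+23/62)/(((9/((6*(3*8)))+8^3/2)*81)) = 0.01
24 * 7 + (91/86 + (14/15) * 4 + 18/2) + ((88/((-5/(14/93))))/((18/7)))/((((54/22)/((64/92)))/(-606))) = 26727533047/74501370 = 358.75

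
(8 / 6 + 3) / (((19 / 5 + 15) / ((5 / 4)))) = 325 / 1128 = 0.29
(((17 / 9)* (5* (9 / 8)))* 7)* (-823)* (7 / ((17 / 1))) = -201635 / 8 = -25204.38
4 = 4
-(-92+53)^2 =-1521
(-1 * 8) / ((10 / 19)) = -76 / 5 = -15.20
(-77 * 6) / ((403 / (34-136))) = 47124 / 403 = 116.93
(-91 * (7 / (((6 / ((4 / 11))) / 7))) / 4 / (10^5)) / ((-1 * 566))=4459 / 3735600000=0.00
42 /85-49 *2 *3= -24948 /85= -293.51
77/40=1.92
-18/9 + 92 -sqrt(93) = 90 -sqrt(93) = 80.36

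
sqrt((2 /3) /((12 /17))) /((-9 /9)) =-sqrt(34) /6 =-0.97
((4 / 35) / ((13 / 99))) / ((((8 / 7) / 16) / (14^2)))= 155232 / 65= 2388.18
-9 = -9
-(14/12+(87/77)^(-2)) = -29519/15138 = -1.95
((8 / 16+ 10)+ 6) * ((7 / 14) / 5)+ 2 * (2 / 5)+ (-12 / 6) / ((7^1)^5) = 823503 / 336140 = 2.45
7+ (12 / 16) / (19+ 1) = 563 / 80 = 7.04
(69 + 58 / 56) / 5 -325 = -43539 / 140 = -310.99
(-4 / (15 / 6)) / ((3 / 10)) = -16 / 3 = -5.33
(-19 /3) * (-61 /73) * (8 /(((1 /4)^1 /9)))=111264 /73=1524.16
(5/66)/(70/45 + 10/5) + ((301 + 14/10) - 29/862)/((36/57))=478.77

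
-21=-21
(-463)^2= 214369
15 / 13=1.15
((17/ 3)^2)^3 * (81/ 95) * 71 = 1713767399/ 855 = 2004406.31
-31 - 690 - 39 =-760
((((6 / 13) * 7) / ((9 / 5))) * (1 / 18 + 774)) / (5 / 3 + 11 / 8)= 3901240 / 8541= 456.77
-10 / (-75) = 2 / 15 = 0.13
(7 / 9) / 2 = 7 / 18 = 0.39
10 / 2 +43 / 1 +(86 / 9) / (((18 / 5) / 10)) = 6038 / 81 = 74.54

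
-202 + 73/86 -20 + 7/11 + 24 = -185903/946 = -196.51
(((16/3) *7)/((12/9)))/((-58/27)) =-378/29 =-13.03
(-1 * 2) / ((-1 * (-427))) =-2 / 427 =-0.00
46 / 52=23 / 26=0.88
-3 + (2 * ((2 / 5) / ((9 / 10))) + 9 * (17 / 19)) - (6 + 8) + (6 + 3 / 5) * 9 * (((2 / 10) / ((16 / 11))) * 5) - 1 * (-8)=557857 / 13680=40.78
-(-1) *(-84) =-84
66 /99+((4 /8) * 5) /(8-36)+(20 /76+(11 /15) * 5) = 14387 /3192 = 4.51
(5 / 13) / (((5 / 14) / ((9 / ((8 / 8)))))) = 126 / 13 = 9.69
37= 37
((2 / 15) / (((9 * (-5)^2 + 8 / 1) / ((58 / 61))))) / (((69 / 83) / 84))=269584 / 4903485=0.05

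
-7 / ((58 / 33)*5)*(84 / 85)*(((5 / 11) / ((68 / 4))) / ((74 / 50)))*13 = -57330 / 310097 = -0.18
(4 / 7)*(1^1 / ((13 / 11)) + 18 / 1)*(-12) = -1680 / 13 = -129.23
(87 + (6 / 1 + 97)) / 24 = 95 / 12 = 7.92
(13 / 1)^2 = 169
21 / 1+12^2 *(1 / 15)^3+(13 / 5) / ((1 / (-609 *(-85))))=50478766 / 375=134610.04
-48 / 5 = -9.60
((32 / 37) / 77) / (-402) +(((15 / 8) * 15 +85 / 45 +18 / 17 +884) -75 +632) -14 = 340665256795 / 233640792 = 1458.07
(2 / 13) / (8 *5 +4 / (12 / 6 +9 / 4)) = 17 / 4524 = 0.00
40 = 40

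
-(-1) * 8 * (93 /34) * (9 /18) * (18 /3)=1116 /17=65.65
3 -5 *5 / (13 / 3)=-36 / 13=-2.77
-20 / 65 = -4 / 13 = -0.31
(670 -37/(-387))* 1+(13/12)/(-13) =1037179/1548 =670.01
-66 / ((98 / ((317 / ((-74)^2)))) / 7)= -10461 / 38332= -0.27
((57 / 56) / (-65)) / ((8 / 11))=-627 / 29120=-0.02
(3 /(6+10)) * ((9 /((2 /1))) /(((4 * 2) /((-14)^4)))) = 64827 /16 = 4051.69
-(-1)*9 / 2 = 9 / 2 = 4.50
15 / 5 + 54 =57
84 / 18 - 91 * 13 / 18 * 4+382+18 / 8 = 4537 / 36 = 126.03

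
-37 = -37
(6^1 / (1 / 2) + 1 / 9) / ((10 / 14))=763 / 45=16.96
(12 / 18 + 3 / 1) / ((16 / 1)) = 11 / 48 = 0.23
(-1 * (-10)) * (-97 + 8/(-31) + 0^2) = -30150/31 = -972.58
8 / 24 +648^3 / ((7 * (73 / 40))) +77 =32651853592 / 1533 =21299317.41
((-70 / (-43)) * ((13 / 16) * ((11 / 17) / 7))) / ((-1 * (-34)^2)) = -715 / 6760288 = -0.00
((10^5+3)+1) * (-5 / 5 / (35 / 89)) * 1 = -8900356 / 35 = -254295.89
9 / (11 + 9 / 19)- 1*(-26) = 5839 / 218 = 26.78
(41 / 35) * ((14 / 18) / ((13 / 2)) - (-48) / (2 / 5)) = 576214 / 4095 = 140.71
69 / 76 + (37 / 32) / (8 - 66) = 31313 / 35264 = 0.89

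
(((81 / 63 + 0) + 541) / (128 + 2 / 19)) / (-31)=-36062 / 264089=-0.14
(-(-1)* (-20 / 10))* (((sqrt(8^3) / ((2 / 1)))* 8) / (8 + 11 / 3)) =-384* sqrt(2) / 35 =-15.52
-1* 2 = -2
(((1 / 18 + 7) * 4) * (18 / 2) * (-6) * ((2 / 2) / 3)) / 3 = -508 / 3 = -169.33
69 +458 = 527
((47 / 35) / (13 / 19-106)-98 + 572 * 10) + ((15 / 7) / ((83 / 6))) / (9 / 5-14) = 1993480243001 / 354587205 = 5621.97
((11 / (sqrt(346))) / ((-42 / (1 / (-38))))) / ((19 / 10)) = 55 * sqrt(346) / 5246052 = 0.00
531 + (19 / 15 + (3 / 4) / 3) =31951 / 60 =532.52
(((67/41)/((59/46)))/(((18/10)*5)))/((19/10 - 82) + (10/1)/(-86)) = -1325260/750947103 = -0.00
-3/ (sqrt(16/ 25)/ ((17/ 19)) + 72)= -255/ 6196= -0.04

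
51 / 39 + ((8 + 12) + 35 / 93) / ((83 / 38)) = 1067353 / 100347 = 10.64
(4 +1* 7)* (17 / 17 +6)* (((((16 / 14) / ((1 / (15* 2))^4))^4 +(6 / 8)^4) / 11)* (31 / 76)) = 13992705140981760000000006028911 / 6673408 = 2096785501647997544882616.00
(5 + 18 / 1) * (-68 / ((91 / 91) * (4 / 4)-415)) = 34 / 9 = 3.78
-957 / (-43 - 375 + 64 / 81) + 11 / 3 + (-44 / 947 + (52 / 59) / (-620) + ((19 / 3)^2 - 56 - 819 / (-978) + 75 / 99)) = -19791438284604014 / 2361381148810035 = -8.38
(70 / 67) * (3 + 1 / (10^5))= 2100007 / 670000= 3.13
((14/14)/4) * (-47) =-47/4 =-11.75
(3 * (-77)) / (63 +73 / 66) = -15246 / 4231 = -3.60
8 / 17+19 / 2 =9.97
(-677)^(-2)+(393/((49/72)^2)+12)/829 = 1.04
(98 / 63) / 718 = 7 / 3231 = 0.00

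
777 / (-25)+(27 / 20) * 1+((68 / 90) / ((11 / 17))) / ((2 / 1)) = -288547 / 9900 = -29.15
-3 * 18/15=-18/5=-3.60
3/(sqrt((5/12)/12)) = 36 * sqrt(5)/5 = 16.10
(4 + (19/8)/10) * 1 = 339/80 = 4.24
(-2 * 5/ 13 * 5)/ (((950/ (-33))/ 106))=3498/ 247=14.16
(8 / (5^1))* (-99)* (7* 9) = -49896 / 5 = -9979.20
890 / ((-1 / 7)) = -6230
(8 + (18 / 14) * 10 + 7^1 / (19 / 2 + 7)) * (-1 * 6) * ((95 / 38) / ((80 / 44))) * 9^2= -99549 / 7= -14221.29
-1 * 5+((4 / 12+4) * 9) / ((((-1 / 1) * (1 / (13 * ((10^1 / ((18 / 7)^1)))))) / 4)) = -23675 / 3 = -7891.67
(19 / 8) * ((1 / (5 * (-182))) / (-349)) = 19 / 2540720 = 0.00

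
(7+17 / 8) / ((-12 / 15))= -365 / 32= -11.41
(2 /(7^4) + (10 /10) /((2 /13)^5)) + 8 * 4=893933181 /76832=11634.91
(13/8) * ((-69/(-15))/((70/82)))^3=10901303491/42875000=254.26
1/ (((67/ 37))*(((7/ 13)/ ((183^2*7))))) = 16108209/ 67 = 240421.03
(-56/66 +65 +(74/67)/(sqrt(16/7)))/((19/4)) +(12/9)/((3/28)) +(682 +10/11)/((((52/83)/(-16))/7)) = -2984664292/24453 +74 * sqrt(7)/1273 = -122057.03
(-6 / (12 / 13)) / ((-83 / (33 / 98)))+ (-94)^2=143744477 / 16268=8836.03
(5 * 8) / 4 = 10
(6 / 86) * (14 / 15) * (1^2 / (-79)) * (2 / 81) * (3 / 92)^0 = -28 / 1375785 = -0.00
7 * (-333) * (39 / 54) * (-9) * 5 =151515 / 2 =75757.50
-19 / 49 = -0.39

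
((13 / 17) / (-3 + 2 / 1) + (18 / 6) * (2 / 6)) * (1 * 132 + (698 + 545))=5500 / 17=323.53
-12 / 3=-4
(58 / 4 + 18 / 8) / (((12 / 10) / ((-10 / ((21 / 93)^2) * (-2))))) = 1609675 / 294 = 5475.09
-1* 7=-7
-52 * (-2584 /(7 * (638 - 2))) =33592 /1113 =30.18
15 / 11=1.36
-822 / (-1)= 822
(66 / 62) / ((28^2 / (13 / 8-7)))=-1419 / 194432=-0.01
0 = 0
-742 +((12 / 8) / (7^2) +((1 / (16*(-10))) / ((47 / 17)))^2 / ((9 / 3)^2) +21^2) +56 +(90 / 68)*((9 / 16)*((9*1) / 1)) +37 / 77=-1108936618338293 / 4663541836800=-237.79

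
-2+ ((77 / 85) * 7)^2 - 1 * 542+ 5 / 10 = -7272533 / 14450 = -503.29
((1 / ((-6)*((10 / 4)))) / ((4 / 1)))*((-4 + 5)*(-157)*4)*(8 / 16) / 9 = 157 / 270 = 0.58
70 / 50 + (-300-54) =-1763 / 5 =-352.60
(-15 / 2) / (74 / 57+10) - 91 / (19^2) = -425863 / 464968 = -0.92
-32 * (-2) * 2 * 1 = 128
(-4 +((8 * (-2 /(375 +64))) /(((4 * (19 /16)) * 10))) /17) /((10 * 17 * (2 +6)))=-708993 /241054900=-0.00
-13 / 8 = -1.62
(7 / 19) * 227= 1589 / 19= 83.63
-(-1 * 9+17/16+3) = 4.94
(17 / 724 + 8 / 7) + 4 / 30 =98801 / 76020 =1.30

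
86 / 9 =9.56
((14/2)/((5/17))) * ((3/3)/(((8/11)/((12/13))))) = 3927/130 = 30.21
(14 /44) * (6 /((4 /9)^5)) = 1240029 /11264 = 110.09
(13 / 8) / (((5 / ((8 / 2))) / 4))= 26 / 5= 5.20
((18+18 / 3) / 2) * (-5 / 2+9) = 78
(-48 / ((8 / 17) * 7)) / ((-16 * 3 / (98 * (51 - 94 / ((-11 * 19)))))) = 1279607 / 836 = 1530.63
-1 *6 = -6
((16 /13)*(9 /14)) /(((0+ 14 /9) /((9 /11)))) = 0.42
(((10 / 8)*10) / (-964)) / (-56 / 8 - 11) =0.00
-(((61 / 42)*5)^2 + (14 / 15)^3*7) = -38649143 / 661500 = -58.43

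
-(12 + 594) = -606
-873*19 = -16587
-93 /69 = -31 /23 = -1.35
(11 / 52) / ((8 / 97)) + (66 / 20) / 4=7051 / 2080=3.39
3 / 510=1 / 170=0.01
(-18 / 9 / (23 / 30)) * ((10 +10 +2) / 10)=-132 / 23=-5.74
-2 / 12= -1 / 6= -0.17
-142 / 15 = -9.47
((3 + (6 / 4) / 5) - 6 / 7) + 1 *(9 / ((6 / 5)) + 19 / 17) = 6581 / 595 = 11.06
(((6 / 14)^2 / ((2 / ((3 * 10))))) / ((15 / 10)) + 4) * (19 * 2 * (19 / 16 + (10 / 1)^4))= 434771623 / 196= 2218222.57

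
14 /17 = 0.82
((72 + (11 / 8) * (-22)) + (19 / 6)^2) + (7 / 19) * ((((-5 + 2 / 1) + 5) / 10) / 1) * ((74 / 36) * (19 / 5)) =7853 / 150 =52.35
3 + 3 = 6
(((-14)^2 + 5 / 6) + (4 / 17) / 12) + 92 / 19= 130295 / 646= 201.70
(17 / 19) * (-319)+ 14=-5157 / 19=-271.42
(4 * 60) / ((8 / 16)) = 480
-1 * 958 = -958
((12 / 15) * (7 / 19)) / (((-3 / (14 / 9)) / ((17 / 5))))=-6664 / 12825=-0.52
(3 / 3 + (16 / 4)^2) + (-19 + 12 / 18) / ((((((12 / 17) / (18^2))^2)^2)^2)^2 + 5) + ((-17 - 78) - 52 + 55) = -1526735208775906572947292725508210746599025535 / 19407650959015761520516432951375560338123206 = -78.67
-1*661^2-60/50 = -2184611/5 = -436922.20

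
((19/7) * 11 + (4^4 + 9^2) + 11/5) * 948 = 12245316/35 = 349866.17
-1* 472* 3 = -1416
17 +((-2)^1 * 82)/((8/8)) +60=-87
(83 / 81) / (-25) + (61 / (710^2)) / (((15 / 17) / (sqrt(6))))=-83 / 2025 + 1037 * sqrt(6) / 7561500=-0.04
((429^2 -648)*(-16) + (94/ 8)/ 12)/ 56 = -140845777/ 2688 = -52397.98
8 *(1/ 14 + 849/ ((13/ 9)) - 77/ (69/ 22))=28295180/ 6279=4506.32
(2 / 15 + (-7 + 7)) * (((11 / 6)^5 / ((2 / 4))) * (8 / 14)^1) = 161051 / 51030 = 3.16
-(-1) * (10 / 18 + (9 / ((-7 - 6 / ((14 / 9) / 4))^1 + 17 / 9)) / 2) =7837 / 23292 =0.34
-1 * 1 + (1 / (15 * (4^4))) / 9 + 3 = 69121 / 34560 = 2.00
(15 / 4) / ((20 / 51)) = 153 / 16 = 9.56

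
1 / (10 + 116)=1 / 126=0.01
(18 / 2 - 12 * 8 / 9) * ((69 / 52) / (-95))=23 / 988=0.02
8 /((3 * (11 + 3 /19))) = 38 /159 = 0.24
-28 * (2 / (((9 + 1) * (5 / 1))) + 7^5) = -11764928 / 25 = -470597.12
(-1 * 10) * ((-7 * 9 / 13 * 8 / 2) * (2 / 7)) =720 / 13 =55.38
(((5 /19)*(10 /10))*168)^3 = 592704000 /6859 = 86412.60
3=3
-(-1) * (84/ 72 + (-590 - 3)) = -3551/ 6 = -591.83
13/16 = 0.81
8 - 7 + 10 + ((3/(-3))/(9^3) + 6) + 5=22.00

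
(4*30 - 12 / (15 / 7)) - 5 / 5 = 113.40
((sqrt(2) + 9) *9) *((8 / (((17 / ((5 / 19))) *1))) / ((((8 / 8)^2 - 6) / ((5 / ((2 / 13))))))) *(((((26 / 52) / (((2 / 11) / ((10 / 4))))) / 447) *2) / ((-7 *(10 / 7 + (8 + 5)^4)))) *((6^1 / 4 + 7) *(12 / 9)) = 7150 *sqrt(2) / 566021647 + 64350 / 566021647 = 0.00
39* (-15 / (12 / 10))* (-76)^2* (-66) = 185842800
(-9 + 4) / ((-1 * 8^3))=5 / 512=0.01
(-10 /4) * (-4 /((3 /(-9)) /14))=-420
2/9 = 0.22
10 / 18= 5 / 9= 0.56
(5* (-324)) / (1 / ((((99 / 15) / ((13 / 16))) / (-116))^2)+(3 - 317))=28226880 / 1917911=14.72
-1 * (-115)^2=-13225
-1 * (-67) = 67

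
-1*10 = -10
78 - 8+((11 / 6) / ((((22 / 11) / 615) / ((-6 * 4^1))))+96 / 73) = -982484 / 73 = -13458.68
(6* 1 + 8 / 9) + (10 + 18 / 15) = 814 / 45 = 18.09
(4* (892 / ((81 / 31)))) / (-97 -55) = -8.98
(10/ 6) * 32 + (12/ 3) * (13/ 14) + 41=2059/ 21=98.05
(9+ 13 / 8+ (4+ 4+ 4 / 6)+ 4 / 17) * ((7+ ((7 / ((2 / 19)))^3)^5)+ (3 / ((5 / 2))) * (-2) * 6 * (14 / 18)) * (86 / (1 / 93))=3827098018793060020197199262164929053227 / 11141120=343511067001617433453476800000000.00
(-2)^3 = -8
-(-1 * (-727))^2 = -528529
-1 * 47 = -47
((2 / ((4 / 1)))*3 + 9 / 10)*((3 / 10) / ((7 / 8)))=0.82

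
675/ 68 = 9.93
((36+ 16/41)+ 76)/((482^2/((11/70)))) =6336/83346235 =0.00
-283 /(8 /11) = -3113 /8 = -389.12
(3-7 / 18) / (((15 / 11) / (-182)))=-47047 / 135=-348.50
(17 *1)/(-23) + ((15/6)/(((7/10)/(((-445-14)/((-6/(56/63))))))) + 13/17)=664770/2737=242.88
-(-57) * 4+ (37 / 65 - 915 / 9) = 24746 / 195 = 126.90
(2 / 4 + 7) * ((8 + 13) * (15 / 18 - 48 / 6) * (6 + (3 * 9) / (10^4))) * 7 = -47428.83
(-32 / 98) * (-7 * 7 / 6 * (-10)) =-80 / 3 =-26.67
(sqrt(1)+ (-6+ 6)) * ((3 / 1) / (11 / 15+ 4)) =45 / 71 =0.63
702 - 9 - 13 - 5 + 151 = 826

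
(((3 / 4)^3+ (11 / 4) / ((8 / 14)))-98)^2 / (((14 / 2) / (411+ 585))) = 8776744281 / 7168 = 1224434.19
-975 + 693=-282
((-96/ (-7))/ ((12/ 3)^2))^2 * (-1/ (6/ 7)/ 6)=-0.14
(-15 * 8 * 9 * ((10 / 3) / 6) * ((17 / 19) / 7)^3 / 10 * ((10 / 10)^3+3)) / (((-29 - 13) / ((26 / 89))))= 5109520 / 1465692851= 0.00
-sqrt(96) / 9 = -4 * sqrt(6) / 9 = -1.09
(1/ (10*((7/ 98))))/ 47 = 7/ 235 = 0.03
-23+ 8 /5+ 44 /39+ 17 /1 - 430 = -84488 /195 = -433.27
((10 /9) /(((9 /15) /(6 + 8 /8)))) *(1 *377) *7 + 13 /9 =923689 /27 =34210.70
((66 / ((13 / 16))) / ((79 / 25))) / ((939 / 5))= 44000 / 321451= 0.14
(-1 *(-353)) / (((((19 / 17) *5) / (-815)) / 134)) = -131073842 / 19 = -6898623.26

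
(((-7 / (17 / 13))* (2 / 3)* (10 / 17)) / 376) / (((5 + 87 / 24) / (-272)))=29120 / 165393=0.18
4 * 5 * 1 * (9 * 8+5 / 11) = 15940 / 11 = 1449.09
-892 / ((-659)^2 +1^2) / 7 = -446 / 1519987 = -0.00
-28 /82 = -0.34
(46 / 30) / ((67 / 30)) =0.69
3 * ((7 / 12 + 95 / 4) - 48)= -71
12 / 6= 2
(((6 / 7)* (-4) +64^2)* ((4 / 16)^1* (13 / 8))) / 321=46553 / 8988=5.18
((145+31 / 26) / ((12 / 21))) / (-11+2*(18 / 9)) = -3801 / 104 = -36.55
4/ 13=0.31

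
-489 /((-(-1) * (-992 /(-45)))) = -22005 /992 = -22.18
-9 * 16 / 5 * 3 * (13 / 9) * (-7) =4368 / 5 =873.60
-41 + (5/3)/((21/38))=-2393/63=-37.98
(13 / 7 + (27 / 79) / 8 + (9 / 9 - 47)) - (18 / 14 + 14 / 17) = -3475315 / 75208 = -46.21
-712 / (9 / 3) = -712 / 3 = -237.33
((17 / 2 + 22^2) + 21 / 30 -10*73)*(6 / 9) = -2368 / 15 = -157.87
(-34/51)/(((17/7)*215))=-14/10965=-0.00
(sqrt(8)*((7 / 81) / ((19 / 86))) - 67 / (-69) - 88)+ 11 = -5246 / 69+ 1204*sqrt(2) / 1539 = -74.92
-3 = -3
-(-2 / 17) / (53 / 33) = 66 / 901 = 0.07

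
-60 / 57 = -20 / 19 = -1.05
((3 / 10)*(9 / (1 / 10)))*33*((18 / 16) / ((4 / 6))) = 24057 / 16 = 1503.56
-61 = -61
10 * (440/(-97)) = -4400/97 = -45.36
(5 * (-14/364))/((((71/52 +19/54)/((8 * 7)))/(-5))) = 75600/2411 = 31.36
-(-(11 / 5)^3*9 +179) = -10396 / 125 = -83.17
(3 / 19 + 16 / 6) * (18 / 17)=966 / 323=2.99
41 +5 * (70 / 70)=46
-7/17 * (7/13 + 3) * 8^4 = -1318912/221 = -5967.93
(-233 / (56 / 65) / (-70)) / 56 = 0.07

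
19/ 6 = 3.17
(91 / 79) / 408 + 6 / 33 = 65465 / 354552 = 0.18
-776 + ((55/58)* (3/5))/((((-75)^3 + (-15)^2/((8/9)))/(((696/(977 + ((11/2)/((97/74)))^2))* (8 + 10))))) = -151200807364568/194846396975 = -776.00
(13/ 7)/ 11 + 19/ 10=1593/ 770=2.07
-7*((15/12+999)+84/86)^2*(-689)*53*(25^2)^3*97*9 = 1615731546562254059326171875/29584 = 54615046868653801356347.08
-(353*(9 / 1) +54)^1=-3231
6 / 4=3 / 2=1.50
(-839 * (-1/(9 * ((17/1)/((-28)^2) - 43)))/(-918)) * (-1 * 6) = -657776/46398015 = -0.01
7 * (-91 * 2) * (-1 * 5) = 6370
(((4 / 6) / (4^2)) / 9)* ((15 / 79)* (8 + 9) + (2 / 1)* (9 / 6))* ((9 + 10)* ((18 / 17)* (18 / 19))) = 738 / 1343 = 0.55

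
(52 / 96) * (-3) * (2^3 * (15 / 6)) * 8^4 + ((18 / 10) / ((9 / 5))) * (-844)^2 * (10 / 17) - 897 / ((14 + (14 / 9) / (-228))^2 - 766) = 285902.75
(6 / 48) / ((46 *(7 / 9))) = 9 / 2576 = 0.00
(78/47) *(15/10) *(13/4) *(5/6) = 2535/376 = 6.74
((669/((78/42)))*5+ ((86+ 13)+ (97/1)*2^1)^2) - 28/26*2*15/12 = 87647.46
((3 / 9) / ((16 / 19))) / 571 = 19 / 27408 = 0.00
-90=-90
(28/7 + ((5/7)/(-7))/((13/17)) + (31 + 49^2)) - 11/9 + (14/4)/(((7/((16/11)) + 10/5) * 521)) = 792650733872/325571337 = 2434.65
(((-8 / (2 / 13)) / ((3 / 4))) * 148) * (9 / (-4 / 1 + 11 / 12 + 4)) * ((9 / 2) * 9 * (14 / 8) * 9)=-706908384 / 11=-64264398.55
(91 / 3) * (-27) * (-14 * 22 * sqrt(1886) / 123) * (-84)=-7063056 * sqrt(1886) / 41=-7481344.22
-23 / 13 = -1.77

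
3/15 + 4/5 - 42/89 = 47/89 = 0.53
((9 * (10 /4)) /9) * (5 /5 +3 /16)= 95 /32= 2.97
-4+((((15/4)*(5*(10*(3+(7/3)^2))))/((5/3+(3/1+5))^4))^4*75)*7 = -3.43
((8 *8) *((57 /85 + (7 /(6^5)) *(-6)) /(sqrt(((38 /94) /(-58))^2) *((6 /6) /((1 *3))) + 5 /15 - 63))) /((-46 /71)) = 28364940484 /27050676165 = 1.05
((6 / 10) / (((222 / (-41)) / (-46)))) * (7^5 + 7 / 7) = 15849944 / 185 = 85675.37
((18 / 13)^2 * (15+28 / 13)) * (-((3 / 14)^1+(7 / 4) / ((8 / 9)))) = -8832807 / 123032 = -71.79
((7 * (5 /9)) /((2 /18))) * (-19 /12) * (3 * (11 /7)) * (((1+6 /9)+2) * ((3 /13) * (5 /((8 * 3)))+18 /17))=-22495715 /21216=-1060.32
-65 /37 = -1.76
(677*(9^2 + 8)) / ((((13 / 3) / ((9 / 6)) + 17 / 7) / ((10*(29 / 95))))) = 220164462 / 6365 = 34589.86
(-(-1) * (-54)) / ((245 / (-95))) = 1026 / 49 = 20.94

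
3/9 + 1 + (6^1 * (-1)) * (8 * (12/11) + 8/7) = -13372/231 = -57.89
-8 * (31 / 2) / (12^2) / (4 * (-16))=31 / 2304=0.01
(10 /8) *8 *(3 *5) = 150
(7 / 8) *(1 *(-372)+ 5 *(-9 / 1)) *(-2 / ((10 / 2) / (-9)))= -26271 / 20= -1313.55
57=57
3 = 3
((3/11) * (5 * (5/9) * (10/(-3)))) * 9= -250/11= -22.73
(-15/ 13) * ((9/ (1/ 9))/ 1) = -1215/ 13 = -93.46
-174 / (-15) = 11.60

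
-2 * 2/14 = -2/7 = -0.29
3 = 3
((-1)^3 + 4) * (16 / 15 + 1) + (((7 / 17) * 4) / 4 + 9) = 1327 / 85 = 15.61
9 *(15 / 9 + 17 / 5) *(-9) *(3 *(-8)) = 9849.60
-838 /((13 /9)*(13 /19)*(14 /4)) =-286596 /1183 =-242.26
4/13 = 0.31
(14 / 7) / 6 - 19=-56 / 3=-18.67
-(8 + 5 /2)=-21 /2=-10.50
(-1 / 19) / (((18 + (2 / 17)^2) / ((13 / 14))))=-3757 / 1384796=-0.00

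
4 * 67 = 268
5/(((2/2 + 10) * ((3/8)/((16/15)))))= 128/99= 1.29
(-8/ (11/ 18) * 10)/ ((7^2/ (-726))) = 95040/ 49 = 1939.59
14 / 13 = 1.08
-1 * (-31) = 31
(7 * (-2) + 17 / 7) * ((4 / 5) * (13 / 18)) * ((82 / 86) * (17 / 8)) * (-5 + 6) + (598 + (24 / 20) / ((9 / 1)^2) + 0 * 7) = 18999901 / 32508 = 584.47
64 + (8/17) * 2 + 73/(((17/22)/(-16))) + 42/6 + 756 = -11621/17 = -683.59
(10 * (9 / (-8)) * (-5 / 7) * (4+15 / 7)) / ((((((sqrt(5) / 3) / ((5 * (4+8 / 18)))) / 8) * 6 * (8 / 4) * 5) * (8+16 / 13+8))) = 13975 * sqrt(5) / 2744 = 11.39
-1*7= -7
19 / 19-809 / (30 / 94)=-38008 / 15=-2533.87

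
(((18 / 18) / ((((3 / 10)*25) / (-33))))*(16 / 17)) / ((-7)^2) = -352 / 4165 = -0.08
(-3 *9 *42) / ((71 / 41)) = -46494 / 71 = -654.85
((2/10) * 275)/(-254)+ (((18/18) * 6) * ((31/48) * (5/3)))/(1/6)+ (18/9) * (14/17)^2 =39.89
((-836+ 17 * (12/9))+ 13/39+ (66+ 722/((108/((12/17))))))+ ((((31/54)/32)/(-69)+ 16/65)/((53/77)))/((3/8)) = -1941211621067/2618558280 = -741.33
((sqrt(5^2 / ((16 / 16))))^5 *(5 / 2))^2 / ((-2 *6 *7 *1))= -244140625 / 336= -726609.00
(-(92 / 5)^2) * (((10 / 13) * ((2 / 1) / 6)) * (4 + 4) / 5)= -135424 / 975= -138.90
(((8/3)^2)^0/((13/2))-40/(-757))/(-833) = -2034/8197553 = -0.00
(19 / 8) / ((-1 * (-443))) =19 / 3544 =0.01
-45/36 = -5/4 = -1.25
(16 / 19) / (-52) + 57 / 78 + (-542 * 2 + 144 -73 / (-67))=-31052407 / 33098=-938.20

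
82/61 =1.34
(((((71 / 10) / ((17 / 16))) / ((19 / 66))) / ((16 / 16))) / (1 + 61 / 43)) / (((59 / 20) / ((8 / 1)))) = 6447936 / 247741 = 26.03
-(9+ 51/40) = -411/40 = -10.28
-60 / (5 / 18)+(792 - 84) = 492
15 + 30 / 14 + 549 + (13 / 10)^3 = 3978379 / 7000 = 568.34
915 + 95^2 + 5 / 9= 89465 / 9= 9940.56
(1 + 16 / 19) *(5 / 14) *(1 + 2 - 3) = 0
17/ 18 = 0.94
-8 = -8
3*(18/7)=54/7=7.71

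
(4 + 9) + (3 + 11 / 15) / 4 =209 / 15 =13.93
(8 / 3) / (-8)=-1 / 3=-0.33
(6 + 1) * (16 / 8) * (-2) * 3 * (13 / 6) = -182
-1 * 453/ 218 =-453/ 218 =-2.08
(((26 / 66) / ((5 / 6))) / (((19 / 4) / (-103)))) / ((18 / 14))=-74984 / 9405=-7.97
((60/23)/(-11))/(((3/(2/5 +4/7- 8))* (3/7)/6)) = 1968/253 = 7.78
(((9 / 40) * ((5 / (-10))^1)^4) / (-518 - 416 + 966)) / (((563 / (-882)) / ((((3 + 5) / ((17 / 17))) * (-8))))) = 3969 / 90080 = 0.04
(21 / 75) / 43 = 7 / 1075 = 0.01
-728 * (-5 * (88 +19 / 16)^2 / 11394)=926529695 / 364608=2541.17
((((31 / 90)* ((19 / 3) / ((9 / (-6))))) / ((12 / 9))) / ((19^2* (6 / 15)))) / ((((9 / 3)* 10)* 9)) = -31 / 1108080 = -0.00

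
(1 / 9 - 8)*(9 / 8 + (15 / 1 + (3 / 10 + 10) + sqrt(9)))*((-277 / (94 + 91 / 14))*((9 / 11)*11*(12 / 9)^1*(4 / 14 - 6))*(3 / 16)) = -23148059 / 2814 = -8226.03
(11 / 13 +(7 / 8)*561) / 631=51139 / 65624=0.78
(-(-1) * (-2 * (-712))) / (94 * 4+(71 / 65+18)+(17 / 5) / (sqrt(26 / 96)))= 475406672 / 131866685 - 1258816 * sqrt(39) / 131866685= 3.55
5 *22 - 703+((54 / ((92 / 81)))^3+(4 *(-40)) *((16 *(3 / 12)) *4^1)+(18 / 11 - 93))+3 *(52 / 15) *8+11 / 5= 558407977517 / 5353480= 104307.47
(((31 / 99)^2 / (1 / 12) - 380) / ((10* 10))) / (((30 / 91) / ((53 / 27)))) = -746127746 / 33078375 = -22.56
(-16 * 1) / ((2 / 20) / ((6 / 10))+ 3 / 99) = -1056 / 13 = -81.23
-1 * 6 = -6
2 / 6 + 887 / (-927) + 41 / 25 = 23557 / 23175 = 1.02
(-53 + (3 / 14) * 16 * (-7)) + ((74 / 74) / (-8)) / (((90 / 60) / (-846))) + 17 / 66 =-206 / 33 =-6.24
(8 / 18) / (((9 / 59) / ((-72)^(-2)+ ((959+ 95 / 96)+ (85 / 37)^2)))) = 404173718177 / 143712144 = 2812.38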